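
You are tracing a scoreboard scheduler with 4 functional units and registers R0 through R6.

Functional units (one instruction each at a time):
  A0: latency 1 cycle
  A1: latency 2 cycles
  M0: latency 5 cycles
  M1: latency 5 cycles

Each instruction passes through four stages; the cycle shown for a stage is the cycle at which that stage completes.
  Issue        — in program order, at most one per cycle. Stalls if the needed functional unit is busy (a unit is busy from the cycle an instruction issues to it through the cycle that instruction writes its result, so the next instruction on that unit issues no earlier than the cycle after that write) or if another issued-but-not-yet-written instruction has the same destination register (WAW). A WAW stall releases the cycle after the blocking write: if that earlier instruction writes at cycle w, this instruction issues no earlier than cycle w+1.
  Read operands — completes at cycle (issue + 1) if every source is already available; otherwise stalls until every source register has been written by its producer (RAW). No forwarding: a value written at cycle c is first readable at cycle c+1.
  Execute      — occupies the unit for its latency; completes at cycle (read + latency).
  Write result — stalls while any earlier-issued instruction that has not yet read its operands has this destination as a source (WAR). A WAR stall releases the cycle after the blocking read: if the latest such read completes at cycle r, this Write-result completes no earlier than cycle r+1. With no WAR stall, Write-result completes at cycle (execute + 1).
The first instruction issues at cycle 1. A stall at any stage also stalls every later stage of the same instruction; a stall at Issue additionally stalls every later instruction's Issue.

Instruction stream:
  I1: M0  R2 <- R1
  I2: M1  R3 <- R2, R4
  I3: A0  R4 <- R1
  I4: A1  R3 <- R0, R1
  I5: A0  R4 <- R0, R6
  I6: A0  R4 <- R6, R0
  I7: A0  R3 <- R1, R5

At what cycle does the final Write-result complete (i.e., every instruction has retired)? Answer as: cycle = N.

cycle 1: issue I1 (M0)
cycle 2: I1 read-ops | issue I2 (M1)
cycle 3: issue I3 (A0)
cycle 4: I3 read-ops
cycle 5: I3 finished on A0
cycle 7: I1 finished on M0
cycle 8: I1→R2
cycle 9: I2 read-ops
cycle 10: I3→R4
cycle 14: I2 finished on M1
cycle 15: I2→R3
cycle 16: issue I4 (A1)
cycle 17: I4 read-ops | issue I5 (A0)
cycle 18: I5 read-ops
cycle 19: I4 finished on A1 | I5 finished on A0
cycle 20: I4→R3 | I5→R4
cycle 21: issue I6 (A0)
cycle 22: I6 read-ops
cycle 23: I6 finished on A0
cycle 24: I6→R4
cycle 25: issue I7 (A0)
cycle 26: I7 read-ops
cycle 27: I7 finished on A0
cycle 28: I7→R3

cycle = 28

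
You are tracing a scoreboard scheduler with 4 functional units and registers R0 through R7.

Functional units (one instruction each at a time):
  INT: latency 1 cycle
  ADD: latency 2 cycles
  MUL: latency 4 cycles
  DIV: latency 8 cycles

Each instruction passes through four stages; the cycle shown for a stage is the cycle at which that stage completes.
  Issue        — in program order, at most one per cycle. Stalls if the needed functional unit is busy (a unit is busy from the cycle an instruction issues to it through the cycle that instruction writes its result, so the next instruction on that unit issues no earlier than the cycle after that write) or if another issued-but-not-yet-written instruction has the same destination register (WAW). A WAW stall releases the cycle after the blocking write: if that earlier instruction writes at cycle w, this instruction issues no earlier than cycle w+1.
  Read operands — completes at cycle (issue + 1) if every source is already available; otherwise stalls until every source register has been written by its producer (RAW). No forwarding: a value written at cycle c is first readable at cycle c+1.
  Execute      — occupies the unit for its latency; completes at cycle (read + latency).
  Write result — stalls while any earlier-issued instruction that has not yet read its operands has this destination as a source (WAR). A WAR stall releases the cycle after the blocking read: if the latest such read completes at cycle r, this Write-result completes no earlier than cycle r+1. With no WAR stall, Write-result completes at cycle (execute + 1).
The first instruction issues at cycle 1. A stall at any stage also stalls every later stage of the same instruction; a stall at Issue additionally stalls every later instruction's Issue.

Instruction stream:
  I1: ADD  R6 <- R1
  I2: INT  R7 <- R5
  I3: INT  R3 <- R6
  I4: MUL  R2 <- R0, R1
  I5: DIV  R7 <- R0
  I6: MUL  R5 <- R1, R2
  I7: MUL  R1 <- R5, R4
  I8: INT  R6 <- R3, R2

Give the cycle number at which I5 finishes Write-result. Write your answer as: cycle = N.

cycle = 18

I1  is:1  ro:2  ex:4  wr:5
I2  is:2  ro:3  ex:4  wr:5
I3  is:6  ro:7  ex:8  wr:9  — struct: INT busy until I2 writes@5
I4  is:7  ro:8  ex:12  wr:13
I5  is:8  ro:9  ex:17  wr:18
I6  is:14  ro:15  ex:19  wr:20  — struct: MUL busy until I4 writes@13
I7  is:21  ro:22  ex:26  wr:27  — struct: MUL busy until I6 writes@20
I8  is:22  ro:23  ex:24  wr:25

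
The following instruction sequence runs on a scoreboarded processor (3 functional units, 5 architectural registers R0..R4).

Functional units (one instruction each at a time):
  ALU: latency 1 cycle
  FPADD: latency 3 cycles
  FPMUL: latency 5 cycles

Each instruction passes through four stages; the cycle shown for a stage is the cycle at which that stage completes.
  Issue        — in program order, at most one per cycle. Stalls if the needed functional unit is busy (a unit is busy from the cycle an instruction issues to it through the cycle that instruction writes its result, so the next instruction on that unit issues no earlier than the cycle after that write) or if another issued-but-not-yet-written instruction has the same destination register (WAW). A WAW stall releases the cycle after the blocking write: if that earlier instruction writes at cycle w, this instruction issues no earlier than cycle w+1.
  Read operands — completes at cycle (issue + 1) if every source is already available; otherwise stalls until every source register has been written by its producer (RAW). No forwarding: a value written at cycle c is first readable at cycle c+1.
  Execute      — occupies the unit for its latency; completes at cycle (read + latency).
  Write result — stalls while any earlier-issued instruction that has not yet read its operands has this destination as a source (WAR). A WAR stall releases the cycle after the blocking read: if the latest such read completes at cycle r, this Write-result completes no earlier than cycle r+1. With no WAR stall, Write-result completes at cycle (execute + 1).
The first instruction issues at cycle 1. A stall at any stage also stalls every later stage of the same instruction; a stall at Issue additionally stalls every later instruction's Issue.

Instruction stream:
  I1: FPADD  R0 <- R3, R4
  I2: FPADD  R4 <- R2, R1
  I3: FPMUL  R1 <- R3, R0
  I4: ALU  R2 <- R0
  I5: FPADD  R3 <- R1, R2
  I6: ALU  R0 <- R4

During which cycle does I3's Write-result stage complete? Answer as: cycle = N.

cycle = 15

cycle 1: I1 dispatched to FPADD
cycle 2: I1 operands ready
cycle 5: I1 complete
cycle 6: R0←I1
cycle 7: I2 dispatched to FPADD
cycle 8: I2 operands ready · I3 dispatched to FPMUL
cycle 9: I3 operands ready · I4 dispatched to ALU
cycle 10: I4 operands ready
cycle 11: I2 complete · I4 complete
cycle 12: R4←I2 · R2←I4
cycle 13: I5 dispatched to FPADD
cycle 14: I3 complete · I6 dispatched to ALU
cycle 15: R1←I3 · I6 operands ready
cycle 16: I5 operands ready · I6 complete
cycle 17: R0←I6
cycle 19: I5 complete
cycle 20: R3←I5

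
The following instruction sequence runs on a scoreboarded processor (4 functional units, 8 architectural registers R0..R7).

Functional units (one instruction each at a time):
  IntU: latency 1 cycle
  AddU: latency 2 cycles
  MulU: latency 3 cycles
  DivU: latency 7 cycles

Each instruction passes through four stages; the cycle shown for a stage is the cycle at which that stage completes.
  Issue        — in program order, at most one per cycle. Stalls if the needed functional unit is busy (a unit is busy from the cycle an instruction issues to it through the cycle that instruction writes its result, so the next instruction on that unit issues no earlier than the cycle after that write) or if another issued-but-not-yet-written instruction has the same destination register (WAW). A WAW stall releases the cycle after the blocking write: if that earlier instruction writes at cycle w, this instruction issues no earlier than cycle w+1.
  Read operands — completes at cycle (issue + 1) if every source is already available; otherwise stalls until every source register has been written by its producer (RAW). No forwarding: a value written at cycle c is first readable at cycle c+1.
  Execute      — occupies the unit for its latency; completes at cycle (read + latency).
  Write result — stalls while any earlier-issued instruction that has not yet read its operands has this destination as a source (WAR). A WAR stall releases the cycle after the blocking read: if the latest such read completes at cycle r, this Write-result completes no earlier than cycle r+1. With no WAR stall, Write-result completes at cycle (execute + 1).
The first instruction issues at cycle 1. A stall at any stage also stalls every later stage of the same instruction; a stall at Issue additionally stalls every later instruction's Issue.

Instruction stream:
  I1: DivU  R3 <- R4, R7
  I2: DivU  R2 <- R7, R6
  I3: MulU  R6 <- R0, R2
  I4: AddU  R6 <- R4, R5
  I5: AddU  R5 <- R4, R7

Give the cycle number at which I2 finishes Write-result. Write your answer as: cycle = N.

cycle = 20

I1: IS=1 RO=2 EX=9 WR=10
I2: IS=11 RO=12 EX=19 WR=20  [struct: DivU busy until I1 writes@10]
I3: IS=12 RO=21 EX=24 WR=25  [RAW R2: wait I2 write@20]
I4: IS=26 RO=27 EX=29 WR=30  [WAW R6: wait I3 write@25]
I5: IS=31 RO=32 EX=34 WR=35  [struct: AddU busy until I4 writes@30]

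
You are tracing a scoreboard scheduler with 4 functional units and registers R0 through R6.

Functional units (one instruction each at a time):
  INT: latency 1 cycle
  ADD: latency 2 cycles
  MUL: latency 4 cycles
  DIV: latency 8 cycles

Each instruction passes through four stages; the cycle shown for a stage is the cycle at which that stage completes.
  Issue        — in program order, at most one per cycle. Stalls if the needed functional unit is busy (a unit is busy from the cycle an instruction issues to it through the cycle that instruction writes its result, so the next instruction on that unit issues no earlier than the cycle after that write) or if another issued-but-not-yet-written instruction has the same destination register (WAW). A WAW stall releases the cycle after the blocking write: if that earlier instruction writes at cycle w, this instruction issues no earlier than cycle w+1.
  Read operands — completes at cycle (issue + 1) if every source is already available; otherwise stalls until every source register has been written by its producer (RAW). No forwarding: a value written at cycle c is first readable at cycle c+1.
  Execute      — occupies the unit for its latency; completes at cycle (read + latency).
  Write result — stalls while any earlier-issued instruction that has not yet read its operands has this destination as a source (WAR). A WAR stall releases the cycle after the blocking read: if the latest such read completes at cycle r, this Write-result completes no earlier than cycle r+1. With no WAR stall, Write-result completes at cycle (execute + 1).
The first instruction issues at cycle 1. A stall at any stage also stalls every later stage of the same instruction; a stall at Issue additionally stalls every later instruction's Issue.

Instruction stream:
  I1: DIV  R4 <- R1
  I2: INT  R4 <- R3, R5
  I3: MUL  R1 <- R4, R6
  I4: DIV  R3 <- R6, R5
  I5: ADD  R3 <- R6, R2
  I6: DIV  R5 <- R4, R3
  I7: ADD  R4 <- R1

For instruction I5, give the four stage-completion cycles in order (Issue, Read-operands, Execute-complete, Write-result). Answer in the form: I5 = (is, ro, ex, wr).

I1: IS=1 RO=2 EX=10 WR=11
I2: IS=12 RO=13 EX=14 WR=15  [WAW R4: wait I1 write@11]
I3: IS=13 RO=16 EX=20 WR=21  [RAW R4: wait I2 write@15]
I4: IS=14 RO=15 EX=23 WR=24
I5: IS=25 RO=26 EX=28 WR=29  [WAW R3: wait I4 write@24]
I6: IS=26 RO=30 EX=38 WR=39  [RAW R3: wait I5 write@29]
I7: IS=30 RO=31 EX=33 WR=34  [struct: ADD busy until I5 writes@29]

I5 = (25, 26, 28, 29)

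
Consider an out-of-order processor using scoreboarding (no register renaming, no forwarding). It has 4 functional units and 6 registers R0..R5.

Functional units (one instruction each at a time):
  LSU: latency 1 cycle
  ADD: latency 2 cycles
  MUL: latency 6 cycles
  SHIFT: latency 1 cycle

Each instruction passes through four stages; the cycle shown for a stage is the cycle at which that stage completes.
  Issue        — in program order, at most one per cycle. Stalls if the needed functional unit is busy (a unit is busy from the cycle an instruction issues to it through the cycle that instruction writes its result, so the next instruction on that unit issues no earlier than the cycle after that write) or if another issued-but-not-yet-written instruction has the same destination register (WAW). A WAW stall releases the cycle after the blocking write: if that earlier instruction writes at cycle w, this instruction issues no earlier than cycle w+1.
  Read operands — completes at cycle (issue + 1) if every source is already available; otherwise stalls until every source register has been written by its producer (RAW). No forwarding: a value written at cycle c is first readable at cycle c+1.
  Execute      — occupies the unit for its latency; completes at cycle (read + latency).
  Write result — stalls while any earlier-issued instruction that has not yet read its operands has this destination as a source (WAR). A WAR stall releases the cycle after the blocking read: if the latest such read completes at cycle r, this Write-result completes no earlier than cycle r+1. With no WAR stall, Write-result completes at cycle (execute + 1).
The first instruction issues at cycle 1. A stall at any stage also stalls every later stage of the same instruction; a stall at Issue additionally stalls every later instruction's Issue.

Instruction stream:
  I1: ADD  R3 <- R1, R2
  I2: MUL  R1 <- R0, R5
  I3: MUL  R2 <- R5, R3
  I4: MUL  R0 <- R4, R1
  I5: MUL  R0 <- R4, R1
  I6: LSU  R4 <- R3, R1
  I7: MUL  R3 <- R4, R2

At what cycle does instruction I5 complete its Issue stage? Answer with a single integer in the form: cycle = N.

I1 -> (1, 2, 4, 5)
I2 -> (2, 3, 9, 10)
I3 -> (11, 12, 18, 19)  // struct: MUL busy until I2 writes@10
I4 -> (20, 21, 27, 28)  // struct: MUL busy until I3 writes@19
I5 -> (29, 30, 36, 37)  // struct: MUL busy until I4 writes@28
I6 -> (30, 31, 32, 33)
I7 -> (38, 39, 45, 46)  // struct: MUL busy until I5 writes@37

cycle = 29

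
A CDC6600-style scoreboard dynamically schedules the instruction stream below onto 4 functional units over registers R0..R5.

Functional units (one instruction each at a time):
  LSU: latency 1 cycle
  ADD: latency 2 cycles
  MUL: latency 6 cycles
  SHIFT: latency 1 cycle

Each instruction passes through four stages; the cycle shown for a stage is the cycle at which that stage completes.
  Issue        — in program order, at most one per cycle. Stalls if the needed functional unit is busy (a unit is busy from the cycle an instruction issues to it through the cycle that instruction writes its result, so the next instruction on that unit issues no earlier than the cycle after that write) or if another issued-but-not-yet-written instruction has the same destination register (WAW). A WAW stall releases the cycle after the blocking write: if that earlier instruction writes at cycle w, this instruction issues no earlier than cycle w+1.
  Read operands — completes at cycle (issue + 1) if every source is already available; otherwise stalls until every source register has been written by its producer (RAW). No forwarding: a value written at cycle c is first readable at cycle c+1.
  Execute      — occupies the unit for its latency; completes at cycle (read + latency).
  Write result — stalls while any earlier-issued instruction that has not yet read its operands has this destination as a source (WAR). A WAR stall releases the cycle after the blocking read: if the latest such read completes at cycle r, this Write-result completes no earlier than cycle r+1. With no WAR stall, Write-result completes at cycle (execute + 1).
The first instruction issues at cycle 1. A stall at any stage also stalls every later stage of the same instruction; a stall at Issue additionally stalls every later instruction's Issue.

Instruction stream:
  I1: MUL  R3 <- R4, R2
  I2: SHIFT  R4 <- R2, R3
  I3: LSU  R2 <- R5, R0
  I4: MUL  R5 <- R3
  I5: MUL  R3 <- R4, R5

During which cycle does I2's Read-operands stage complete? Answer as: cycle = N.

cycle = 10

  I1 | 1 | 2 | 8 | 9
  I2 | 2 | 10 | 11 | 12   RAW R3: wait I1 write@9
  I3 | 3 | 4 | 5 | 11   WAR R2: wait I2 read@10
  I4 | 10 | 11 | 17 | 18   struct: MUL busy until I1 writes@9
  I5 | 19 | 20 | 26 | 27   struct: MUL busy until I4 writes@18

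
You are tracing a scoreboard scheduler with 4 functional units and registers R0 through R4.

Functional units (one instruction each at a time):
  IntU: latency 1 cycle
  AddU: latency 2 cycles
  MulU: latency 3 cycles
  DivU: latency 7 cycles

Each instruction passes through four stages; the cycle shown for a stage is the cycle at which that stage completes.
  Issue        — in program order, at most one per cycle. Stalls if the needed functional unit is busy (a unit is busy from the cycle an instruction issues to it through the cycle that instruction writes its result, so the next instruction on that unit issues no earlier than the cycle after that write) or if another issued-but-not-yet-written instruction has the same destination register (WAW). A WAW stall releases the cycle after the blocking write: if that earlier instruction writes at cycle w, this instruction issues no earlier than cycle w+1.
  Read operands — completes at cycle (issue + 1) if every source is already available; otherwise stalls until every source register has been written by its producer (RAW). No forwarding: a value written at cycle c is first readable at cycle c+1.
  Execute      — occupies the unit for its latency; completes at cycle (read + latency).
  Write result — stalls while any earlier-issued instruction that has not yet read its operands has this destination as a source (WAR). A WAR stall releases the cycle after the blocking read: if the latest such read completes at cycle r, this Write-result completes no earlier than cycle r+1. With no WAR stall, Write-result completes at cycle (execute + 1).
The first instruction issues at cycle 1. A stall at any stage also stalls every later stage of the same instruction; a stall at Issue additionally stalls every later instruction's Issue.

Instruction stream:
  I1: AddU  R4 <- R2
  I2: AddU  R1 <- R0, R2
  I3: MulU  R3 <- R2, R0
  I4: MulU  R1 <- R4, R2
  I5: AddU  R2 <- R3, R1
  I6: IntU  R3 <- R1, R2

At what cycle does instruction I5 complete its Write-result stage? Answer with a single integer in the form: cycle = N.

cycle = 22

  I1 | 1 | 2 | 4 | 5
  I2 | 6 | 7 | 9 | 10   struct: AddU busy until I1 writes@5
  I3 | 7 | 8 | 11 | 12
  I4 | 13 | 14 | 17 | 18   struct: MulU busy until I3 writes@12
  I5 | 14 | 19 | 21 | 22   RAW R1: wait I4 write@18
  I6 | 15 | 23 | 24 | 25   RAW R2: wait I5 write@22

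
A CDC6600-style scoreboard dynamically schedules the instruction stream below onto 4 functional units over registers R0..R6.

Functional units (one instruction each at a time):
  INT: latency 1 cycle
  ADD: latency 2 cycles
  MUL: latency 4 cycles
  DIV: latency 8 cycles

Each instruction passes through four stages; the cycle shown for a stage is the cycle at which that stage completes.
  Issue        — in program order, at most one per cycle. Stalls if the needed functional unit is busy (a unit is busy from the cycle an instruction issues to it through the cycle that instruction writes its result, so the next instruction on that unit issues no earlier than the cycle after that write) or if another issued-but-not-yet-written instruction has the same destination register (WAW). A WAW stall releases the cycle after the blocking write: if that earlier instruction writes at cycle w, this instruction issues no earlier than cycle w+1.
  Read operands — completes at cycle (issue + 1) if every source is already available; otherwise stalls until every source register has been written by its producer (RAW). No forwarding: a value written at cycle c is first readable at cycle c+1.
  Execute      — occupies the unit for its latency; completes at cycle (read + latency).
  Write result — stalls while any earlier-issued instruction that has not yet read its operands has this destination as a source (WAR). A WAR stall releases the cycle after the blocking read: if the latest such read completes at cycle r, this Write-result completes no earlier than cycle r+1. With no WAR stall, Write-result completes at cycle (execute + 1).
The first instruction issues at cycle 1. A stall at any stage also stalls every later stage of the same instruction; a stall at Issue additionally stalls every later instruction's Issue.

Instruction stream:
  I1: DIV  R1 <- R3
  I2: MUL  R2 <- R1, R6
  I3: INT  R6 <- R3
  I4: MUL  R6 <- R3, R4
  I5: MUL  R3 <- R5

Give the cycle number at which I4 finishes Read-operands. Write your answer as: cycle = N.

[I1] 1/2/10/11
[I2] 2/12/16/17  (RAW R1: wait I1 write@11)
[I3] 3/4/5/13  (WAR R6: wait I2 read@12)
[I4] 18/19/23/24  (struct: MUL busy until I2 writes@17)
[I5] 25/26/30/31  (struct: MUL busy until I4 writes@24)

cycle = 19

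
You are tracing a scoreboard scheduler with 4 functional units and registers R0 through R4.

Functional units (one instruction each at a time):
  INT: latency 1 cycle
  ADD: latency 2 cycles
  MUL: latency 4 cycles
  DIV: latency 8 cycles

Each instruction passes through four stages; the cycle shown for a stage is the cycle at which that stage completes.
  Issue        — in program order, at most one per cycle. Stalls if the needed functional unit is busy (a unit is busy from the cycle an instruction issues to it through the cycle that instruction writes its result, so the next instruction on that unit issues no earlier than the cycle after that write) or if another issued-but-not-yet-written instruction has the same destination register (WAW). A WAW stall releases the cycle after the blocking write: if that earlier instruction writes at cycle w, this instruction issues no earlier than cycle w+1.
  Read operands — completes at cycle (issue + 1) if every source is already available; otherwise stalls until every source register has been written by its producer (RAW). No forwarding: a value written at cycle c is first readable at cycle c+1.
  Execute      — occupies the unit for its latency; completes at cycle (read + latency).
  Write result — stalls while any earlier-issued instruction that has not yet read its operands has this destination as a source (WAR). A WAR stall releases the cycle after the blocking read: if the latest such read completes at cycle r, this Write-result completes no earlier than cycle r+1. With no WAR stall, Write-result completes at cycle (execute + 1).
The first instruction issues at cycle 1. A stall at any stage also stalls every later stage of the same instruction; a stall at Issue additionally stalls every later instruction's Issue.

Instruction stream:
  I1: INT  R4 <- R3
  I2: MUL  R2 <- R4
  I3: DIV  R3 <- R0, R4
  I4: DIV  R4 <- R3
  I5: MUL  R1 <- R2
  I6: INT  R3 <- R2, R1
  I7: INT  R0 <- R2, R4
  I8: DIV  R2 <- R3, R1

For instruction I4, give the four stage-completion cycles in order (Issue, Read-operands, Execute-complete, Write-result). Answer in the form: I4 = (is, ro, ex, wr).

I1: IS=1 RO=2 EX=3 WR=4
I2: IS=2 RO=5 EX=9 WR=10  [RAW R4: wait I1 write@4]
I3: IS=3 RO=5 EX=13 WR=14  [RAW R4: wait I1 write@4]
I4: IS=15 RO=16 EX=24 WR=25  [struct: DIV busy until I3 writes@14]
I5: IS=16 RO=17 EX=21 WR=22
I6: IS=17 RO=23 EX=24 WR=25  [RAW R1: wait I5 write@22]
I7: IS=26 RO=27 EX=28 WR=29  [struct: INT busy until I6 writes@25]
I8: IS=27 RO=28 EX=36 WR=37

I4 = (15, 16, 24, 25)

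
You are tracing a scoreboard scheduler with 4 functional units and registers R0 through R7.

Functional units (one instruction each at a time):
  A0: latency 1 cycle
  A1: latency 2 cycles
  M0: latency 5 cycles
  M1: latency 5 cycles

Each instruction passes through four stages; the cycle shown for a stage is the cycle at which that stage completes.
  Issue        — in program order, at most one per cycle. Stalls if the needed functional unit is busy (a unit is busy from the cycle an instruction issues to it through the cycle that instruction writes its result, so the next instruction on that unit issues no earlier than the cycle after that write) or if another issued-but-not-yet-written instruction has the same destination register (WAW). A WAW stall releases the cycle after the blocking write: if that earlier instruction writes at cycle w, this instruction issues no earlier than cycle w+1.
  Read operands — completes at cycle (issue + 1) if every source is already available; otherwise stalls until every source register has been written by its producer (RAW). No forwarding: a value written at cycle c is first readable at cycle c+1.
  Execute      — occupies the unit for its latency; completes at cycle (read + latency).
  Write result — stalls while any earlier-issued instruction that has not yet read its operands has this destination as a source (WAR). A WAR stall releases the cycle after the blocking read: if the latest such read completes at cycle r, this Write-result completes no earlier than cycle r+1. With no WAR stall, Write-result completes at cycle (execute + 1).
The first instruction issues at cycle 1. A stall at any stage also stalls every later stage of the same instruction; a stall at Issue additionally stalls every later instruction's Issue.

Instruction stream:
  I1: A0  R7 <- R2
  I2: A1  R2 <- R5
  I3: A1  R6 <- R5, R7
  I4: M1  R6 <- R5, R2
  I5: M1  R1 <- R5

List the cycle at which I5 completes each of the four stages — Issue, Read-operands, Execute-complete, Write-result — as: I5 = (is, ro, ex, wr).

I5 = (20, 21, 26, 27)

  I1 | 1 | 2 | 3 | 4
  I2 | 2 | 3 | 5 | 6
  I3 | 7 | 8 | 10 | 11   struct: A1 busy until I2 writes@6
  I4 | 12 | 13 | 18 | 19   WAW R6: wait I3 write@11
  I5 | 20 | 21 | 26 | 27   struct: M1 busy until I4 writes@19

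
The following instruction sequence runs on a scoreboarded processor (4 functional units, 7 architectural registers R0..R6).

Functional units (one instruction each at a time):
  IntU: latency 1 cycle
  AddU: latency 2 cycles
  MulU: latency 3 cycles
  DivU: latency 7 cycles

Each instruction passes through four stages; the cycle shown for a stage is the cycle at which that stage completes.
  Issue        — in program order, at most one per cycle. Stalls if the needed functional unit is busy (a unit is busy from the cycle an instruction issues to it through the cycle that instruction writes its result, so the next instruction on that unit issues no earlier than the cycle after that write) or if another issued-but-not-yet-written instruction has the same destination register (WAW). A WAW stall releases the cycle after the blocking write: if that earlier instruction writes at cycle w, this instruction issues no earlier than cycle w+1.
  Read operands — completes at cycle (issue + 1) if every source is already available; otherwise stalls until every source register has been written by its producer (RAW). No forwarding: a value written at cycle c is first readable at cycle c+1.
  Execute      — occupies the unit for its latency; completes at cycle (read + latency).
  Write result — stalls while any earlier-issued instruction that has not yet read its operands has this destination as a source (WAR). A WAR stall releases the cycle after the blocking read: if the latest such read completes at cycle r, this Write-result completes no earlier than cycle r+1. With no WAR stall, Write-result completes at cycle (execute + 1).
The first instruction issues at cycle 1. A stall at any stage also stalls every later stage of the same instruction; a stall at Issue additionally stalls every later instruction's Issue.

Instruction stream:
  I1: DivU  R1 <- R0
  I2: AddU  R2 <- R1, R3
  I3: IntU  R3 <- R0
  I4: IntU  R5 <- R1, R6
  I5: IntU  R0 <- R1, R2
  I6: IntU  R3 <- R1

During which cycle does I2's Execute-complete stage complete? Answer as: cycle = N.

cycle = 13

I1: IS=1 RO=2 EX=9 WR=10
I2: IS=2 RO=11 EX=13 WR=14  [RAW R1: wait I1 write@10]
I3: IS=3 RO=4 EX=5 WR=12  [WAR R3: wait I2 read@11]
I4: IS=13 RO=14 EX=15 WR=16  [struct: IntU busy until I3 writes@12]
I5: IS=17 RO=18 EX=19 WR=20  [struct: IntU busy until I4 writes@16]
I6: IS=21 RO=22 EX=23 WR=24  [struct: IntU busy until I5 writes@20]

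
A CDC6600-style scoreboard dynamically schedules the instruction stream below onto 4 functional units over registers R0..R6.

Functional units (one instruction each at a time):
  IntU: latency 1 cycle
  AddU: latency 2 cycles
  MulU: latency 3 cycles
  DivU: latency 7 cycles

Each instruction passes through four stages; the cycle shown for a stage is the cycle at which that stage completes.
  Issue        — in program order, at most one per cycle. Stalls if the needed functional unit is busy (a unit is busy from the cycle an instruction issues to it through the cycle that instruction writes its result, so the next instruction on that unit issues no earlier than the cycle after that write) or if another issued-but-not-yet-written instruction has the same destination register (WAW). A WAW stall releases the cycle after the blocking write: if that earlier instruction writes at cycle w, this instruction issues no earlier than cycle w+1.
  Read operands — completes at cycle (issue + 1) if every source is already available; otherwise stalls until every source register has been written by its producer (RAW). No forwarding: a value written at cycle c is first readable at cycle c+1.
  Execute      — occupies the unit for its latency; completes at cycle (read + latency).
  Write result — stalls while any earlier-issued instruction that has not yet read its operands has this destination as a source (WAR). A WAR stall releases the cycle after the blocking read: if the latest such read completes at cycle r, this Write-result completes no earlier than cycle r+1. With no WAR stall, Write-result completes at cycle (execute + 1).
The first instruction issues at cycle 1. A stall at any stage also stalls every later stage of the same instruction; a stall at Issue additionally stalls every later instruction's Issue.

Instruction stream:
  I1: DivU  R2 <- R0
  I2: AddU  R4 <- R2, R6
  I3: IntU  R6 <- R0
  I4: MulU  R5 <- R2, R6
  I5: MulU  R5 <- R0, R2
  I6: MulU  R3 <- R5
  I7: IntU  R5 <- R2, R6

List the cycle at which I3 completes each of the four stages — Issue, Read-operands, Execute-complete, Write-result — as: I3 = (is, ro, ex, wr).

I3 = (3, 4, 5, 12)

cycle 1: I1→DivU
cycle 2: I1 RO; I2→AddU
cycle 3: I3→IntU
cycle 4: I3 RO; I4→MulU
cycle 5: I3 EX
cycle 9: I1 EX
cycle 10: I1 WR R2
cycle 11: I2 RO
cycle 12: I3 WR R6
cycle 13: I2 EX; I4 RO
cycle 14: I2 WR R4
cycle 16: I4 EX
cycle 17: I4 WR R5
cycle 18: I5→MulU
cycle 19: I5 RO
cycle 22: I5 EX
cycle 23: I5 WR R5
cycle 24: I6→MulU
cycle 25: I6 RO; I7→IntU
cycle 26: I7 RO
cycle 27: I7 EX
cycle 28: I6 EX; I7 WR R5
cycle 29: I6 WR R3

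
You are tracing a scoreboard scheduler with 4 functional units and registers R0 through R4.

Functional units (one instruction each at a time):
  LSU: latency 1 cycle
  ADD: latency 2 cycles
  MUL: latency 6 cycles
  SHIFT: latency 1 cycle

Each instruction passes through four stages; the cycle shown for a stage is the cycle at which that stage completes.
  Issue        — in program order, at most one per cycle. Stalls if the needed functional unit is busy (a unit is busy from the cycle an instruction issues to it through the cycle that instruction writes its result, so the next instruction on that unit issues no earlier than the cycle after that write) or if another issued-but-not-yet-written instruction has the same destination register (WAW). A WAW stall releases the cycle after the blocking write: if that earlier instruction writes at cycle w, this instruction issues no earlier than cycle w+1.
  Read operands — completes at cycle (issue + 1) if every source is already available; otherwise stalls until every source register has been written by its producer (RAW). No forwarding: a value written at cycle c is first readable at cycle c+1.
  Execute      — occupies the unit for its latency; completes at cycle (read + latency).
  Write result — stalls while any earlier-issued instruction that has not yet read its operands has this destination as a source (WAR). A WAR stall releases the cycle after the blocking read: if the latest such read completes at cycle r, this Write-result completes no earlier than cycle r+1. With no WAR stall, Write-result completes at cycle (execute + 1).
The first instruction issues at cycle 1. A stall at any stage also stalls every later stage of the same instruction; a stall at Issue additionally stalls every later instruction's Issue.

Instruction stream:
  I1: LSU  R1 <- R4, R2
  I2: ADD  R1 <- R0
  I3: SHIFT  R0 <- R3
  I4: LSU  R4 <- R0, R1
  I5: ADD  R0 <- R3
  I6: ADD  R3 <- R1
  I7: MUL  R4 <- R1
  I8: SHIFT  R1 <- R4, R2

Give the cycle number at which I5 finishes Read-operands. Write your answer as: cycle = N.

cycle = 11

[I1] 1/2/3/4
[I2] 5/6/8/9  (WAW R1: wait I1 write@4)
[I3] 6/7/8/9
[I4] 7/10/11/12  (RAW R0: wait I3 write@9; RAW R1: wait I2 write@9)
[I5] 10/11/13/14  (WAW R0: wait I3 write@9)
[I6] 15/16/18/19  (struct: ADD busy until I5 writes@14)
[I7] 16/17/23/24
[I8] 17/25/26/27  (RAW R4: wait I7 write@24)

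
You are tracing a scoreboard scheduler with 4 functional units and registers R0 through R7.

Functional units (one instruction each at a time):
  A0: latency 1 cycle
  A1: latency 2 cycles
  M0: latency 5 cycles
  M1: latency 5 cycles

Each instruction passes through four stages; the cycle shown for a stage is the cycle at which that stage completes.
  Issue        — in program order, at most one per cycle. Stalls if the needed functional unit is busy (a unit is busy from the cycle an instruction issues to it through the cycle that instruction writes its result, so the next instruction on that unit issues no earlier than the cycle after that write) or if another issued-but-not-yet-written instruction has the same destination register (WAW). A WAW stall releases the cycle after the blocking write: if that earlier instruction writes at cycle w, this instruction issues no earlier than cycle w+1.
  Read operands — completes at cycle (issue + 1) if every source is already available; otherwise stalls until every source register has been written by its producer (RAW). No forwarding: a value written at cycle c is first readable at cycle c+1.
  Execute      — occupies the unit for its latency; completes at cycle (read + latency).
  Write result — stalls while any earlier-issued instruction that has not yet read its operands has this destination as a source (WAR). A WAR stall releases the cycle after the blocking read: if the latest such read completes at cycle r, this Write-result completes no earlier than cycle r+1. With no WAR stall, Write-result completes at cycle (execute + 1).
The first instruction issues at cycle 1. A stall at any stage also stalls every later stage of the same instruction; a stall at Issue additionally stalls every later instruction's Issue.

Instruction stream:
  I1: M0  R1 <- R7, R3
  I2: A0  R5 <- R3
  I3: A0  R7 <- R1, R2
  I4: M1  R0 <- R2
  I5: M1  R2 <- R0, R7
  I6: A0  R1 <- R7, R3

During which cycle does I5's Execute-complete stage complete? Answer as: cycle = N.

cycle = 21

t=1  I1 issues→M0
t=2  I1 reads · I2 issues→A0
t=3  I2 reads
t=4  I2 exec-done
t=5  I2 writes R5
t=6  I3 issues→A0
t=7  I1 exec-done · I4 issues→M1
t=8  I1 writes R1 · I4 reads
t=9  I3 reads
t=10  I3 exec-done
t=11  I3 writes R7
t=13  I4 exec-done
t=14  I4 writes R0
t=15  I5 issues→M1
t=16  I5 reads · I6 issues→A0
t=17  I6 reads
t=18  I6 exec-done
t=19  I6 writes R1
t=21  I5 exec-done
t=22  I5 writes R2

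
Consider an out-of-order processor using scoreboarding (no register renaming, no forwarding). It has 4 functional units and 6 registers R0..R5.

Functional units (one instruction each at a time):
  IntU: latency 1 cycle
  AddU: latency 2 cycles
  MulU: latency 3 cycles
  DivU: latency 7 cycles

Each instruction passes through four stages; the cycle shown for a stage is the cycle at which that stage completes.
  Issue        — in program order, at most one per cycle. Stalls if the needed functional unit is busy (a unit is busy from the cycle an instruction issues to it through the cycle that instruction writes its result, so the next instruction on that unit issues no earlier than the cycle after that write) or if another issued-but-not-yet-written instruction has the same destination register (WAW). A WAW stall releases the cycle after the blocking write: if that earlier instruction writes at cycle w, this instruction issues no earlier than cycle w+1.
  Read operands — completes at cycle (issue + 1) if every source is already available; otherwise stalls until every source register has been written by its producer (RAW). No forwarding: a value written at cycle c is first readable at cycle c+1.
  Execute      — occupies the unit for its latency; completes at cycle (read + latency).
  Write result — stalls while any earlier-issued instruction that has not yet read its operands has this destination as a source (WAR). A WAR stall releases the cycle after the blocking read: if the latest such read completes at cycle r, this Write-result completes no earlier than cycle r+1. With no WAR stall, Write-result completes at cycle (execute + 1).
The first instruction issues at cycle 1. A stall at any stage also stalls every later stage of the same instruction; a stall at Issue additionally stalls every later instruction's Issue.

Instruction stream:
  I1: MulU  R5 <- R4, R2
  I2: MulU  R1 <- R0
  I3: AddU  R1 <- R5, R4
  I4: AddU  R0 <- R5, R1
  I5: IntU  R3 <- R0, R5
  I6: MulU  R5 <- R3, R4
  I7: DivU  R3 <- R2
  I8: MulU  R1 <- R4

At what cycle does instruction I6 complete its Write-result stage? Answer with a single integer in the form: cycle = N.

cycle 1: I1 issues→MulU
cycle 2: I1 reads
cycle 5: I1 exec-done
cycle 6: I1 writes R5
cycle 7: I2 issues→MulU
cycle 8: I2 reads
cycle 11: I2 exec-done
cycle 12: I2 writes R1
cycle 13: I3 issues→AddU
cycle 14: I3 reads
cycle 16: I3 exec-done
cycle 17: I3 writes R1
cycle 18: I4 issues→AddU
cycle 19: I4 reads, I5 issues→IntU
cycle 20: I6 issues→MulU
cycle 21: I4 exec-done
cycle 22: I4 writes R0
cycle 23: I5 reads
cycle 24: I5 exec-done
cycle 25: I5 writes R3
cycle 26: I6 reads, I7 issues→DivU
cycle 27: I7 reads
cycle 29: I6 exec-done
cycle 30: I6 writes R5
cycle 31: I8 issues→MulU
cycle 32: I8 reads
cycle 34: I7 exec-done
cycle 35: I7 writes R3, I8 exec-done
cycle 36: I8 writes R1

cycle = 30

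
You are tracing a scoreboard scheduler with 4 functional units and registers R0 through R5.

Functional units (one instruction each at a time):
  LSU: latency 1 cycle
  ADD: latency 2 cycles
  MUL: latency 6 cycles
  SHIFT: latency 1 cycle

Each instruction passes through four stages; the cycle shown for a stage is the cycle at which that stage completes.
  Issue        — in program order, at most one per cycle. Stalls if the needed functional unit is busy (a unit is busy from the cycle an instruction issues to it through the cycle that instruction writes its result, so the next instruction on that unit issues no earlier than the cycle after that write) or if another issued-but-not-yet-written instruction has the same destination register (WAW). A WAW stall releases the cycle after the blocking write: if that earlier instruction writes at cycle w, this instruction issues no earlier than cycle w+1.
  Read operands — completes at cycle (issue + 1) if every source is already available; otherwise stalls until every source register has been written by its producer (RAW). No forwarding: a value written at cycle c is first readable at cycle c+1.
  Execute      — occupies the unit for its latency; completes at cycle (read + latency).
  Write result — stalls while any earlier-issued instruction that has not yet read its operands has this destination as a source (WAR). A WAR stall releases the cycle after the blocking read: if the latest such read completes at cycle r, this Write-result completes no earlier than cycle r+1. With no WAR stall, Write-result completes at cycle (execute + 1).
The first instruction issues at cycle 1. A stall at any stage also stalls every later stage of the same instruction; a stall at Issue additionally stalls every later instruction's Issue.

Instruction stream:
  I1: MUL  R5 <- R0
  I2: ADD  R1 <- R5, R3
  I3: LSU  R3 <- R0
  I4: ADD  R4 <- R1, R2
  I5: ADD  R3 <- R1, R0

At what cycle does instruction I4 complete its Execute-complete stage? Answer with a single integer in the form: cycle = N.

cycle = 17

[1] I1 dispatched to MUL
[2] I1 operands ready, I2 dispatched to ADD
[3] I3 dispatched to LSU
[4] I3 operands ready
[5] I3 complete
[8] I1 complete
[9] R5←I1
[10] I2 operands ready
[11] R3←I3
[12] I2 complete
[13] R1←I2
[14] I4 dispatched to ADD
[15] I4 operands ready
[17] I4 complete
[18] R4←I4
[19] I5 dispatched to ADD
[20] I5 operands ready
[22] I5 complete
[23] R3←I5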